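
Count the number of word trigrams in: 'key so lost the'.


Word trigrams from [4] words:
  Trigram 1: (key so lost)
  Trigram 2: (so lost the)
Total word trigrams: 4 - 2 = 2

2


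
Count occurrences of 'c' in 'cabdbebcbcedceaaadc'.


Scanning 'cabdbebcbcedceaaadc' for 'c':
  Position 0: 'c' -> MATCH (count: 1)
  Position 7: 'c' -> MATCH (count: 2)
  Position 9: 'c' -> MATCH (count: 3)
  Position 12: 'c' -> MATCH (count: 4)
  Position 18: 'c' -> MATCH (count: 5)
Total occurrences of 'c': 5

5


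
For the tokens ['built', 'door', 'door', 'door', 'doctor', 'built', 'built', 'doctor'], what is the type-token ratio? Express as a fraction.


Tokens: 8
Unique types: ('built', 'doctor', 'door') = 3
TTR = 3/8
Already in lowest terms.

3/8


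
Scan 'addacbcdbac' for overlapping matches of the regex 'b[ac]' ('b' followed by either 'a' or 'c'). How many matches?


Pattern: b[ac] means 'b' followed by either 'a' or 'c'.
Scanning 'addacbcdbac' position-by-position:
  Pos 0: window 'ad' -> no
  Pos 1: window 'dd' -> no
  Pos 2: window 'da' -> no
  Pos 3: window 'ac' -> no
  Pos 4: window 'cb' -> no
  Pos 5: window 'bc' -> MATCH
  Pos 6: window 'cd' -> no
  Pos 7: window 'db' -> no
  Pos 8: window 'ba' -> MATCH
  Pos 9: window 'ac' -> no
  Pos 10: window 'c' -> no
Total matches: 2

2


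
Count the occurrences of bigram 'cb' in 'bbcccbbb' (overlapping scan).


Scanning 'bbcccbbb' for bigram 'cb':
  Position 0: 'bb' -> no
  Position 1: 'bc' -> no
  Position 2: 'cc' -> no
  Position 3: 'cc' -> no
  Position 4: 'cb' -> MATCH
  Position 5: 'bb' -> no
  Position 6: 'bb' -> no
Total matches: 1

1


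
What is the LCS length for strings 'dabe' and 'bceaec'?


DP table for LCS of 'dabe' and 'bceaec':
       b  c  e  a  e  c
    0  0  0  0  0  0  0
  d 0  0  0  0  0  0  0
  a 0  0  0  0  1  1  1
  b 0  1  1  1  1  1  1
  e 0  1  1  2  2  2  2
LCS: 'ae'
LCS length = 2

2


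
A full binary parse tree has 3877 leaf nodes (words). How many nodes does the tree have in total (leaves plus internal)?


Leaf nodes (terminals): 3877
Internal nodes = n - 1 = 3877 - 1 = 3876
Total = leaves + internal = 3877 + 3876 = 7753

7753


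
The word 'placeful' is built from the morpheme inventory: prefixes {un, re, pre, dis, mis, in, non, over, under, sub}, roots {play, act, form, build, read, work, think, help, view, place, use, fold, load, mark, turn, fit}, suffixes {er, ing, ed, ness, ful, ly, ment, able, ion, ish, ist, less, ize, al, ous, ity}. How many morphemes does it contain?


Segmenting 'placeful' against the inventory:
  'place' -> root (morpheme 1)
  'ful' -> suffix (morpheme 2)
Total morphemes: 2

2


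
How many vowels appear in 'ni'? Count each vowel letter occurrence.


Scanning each character of 'ni':
  Position 1: 'n' -> consonant (running count: 0)
  Position 2: 'i' -> vowel (running count: 1)
Total vowels: 1

1


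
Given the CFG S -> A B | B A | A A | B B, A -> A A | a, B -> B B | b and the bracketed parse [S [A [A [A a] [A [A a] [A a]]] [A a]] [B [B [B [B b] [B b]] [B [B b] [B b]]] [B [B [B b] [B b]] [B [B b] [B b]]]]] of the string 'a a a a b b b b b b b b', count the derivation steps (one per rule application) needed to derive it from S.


Every bracketed nonterminal node [X ...] in the tree is produced by exactly one rule application.
Reading the tree off as a leftmost derivation:
  Step 1: S  =>  A B   (applied S -> A B)
  Step 2: A B  =>  A A B   (applied A -> A A)
  Step 3: A A B  =>  A A A B   (applied A -> A A)
  Step 4: A A A B  =>  a A A B   (applied A -> a)
  Step 5: a A A B  =>  a A A A B   (applied A -> A A)
  Step 6: a A A A B  =>  a a A A B   (applied A -> a)
  Step 7: a a A A B  =>  a a a A B   (applied A -> a)
  Step 8: a a a A B  =>  a a a a B   (applied A -> a)
  Step 9: a a a a B  =>  a a a a B B   (applied B -> B B)
  Step 10: a a a a B B  =>  a a a a B B B   (applied B -> B B)
  Step 11: a a a a B B B  =>  a a a a B B B B   (applied B -> B B)
  Step 12: a a a a B B B B  =>  a a a a b B B B   (applied B -> b)
  Step 13: a a a a b B B B  =>  a a a a b b B B   (applied B -> b)
  Step 14: a a a a b b B B  =>  a a a a b b B B B   (applied B -> B B)
  Step 15: a a a a b b B B B  =>  a a a a b b b B B   (applied B -> b)
  Step 16: a a a a b b b B B  =>  a a a a b b b b B   (applied B -> b)
  Step 17: a a a a b b b b B  =>  a a a a b b b b B B   (applied B -> B B)
  Step 18: a a a a b b b b B B  =>  a a a a b b b b B B B   (applied B -> B B)
  Step 19: a a a a b b b b B B B  =>  a a a a b b b b b B B   (applied B -> b)
  Step 20: a a a a b b b b b B B  =>  a a a a b b b b b b B   (applied B -> b)
  Step 21: a a a a b b b b b b B  =>  a a a a b b b b b b B B   (applied B -> B B)
  Step 22: a a a a b b b b b b B B  =>  a a a a b b b b b b b B   (applied B -> b)
  Step 23: a a a a b b b b b b b B  =>  a a a a b b b b b b b b   (applied B -> b)
Final yield: a a a a b b b b b b b b
Total rewrite steps: 23

23


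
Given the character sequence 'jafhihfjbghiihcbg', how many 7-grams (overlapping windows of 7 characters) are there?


String 'jafhihfjbghiihcbg' has length L = 17.
Number of overlapping n-grams = L - n + 1
Substituting: 17 - 7 + 1 = 11

11


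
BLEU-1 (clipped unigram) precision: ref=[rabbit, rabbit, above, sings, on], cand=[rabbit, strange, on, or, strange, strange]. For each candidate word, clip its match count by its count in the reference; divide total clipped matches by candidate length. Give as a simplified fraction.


Reference word counts: {'above': 1, 'on': 1, 'rabbit': 2, 'sings': 1}
Checking each candidate word (with clipping):
  'rabbit' -> in reference (ref count 2, used 1/2) -> match (matches: 1)
  'strange' -> not in reference -> no match (matches: 1)
  'on' -> in reference (ref count 1, used 1/1) -> match (matches: 2)
  'or' -> not in reference -> no match (matches: 2)
  'strange' -> not in reference -> no match (matches: 2)
  'strange' -> not in reference -> no match (matches: 2)
Clipped matches: 2, Candidate length: 6
Precision = 2/6 = 1/3

1/3


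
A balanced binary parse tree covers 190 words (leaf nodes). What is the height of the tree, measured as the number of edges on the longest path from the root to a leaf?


In a balanced binary tree with n leaves the deepest leaf is ceil(log2(n)) edges below the root.
log2(190) = 7.5699
ceil(7.5699) = 8
height (edges) = 8

8


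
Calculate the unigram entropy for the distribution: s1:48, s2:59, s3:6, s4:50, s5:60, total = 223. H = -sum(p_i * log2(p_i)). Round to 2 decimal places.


Computing entropy H = -sum(p_i * log2(p_i)):
  s1: p = 48/223 = 0.2152, -p*log2(p) = 0.4770
  s2: p = 59/223 = 0.2646, -p*log2(p) = 0.5075
  s3: p = 6/223 = 0.0269, -p*log2(p) = 0.1403
  s4: p = 50/223 = 0.2242, -p*log2(p) = 0.4836
  s5: p = 60/223 = 0.2691, -p*log2(p) = 0.5096
H = sum of terms = 2.1180
Rounded to 2 decimals: 2.12

2.12


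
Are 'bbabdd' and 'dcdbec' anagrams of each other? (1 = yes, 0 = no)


Sort characters of 'bbabdd': 'abbbdd'
Sort characters of 'dcdbec': 'bccdde'
Sorted forms differ -> they are NOT anagrams
Result: 0

0


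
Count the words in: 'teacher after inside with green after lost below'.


Counting words by splitting on spaces:
  Word 1: 'teacher'
  Word 2: 'after'
  Word 3: 'inside'
  Word 4: 'with'
  Word 5: 'green'
  Word 6: 'after'
  Word 7: 'lost'
  Word 8: 'below'
Total words: 8

8


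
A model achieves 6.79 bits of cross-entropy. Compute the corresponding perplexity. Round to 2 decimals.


Perplexity formula: PP = 2^H
H = 6.79
PP = 2^6.79
Decompose: 2^6.79 = 2^6 * 2^0.79
2^6 = 64, 2^0.79 ~ 1.7290745
PP ~ 64 * 1.7290745 = 110.6607680
Rounded to 2 decimals: 110.66

110.66


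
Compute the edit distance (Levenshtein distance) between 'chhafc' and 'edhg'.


Building DP table for s1='chhafc' (len 6) and s2='edhg' (len 4):
       e  d  h  g
    0  1  2  3  4
  c 1  1  2  3  4
  h 2  2  2  2  3
  h 3  3  3  2  3
  a 4  4  4  3  3
  f 5  5  5  4  4
  c 6  6  6  5  5
Edit distance = dp[6][4] = 5

5


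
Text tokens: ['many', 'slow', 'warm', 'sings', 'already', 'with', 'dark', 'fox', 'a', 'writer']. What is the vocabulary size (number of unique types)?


Listing all tokens and tracking unique types:
  Token 1: 'many' -> NEW (unique so far: 1)
  Token 2: 'slow' -> NEW (unique so far: 2)
  Token 3: 'warm' -> NEW (unique so far: 3)
  Token 4: 'sings' -> NEW (unique so far: 4)
  Token 5: 'already' -> NEW (unique so far: 5)
  Token 6: 'with' -> NEW (unique so far: 6)
  Token 7: 'dark' -> NEW (unique so far: 7)
  Token 8: 'fox' -> NEW (unique so far: 8)
  Token 9: 'a' -> NEW (unique so far: 9)
  Token 10: 'writer' -> NEW (unique so far: 10)
Unique types: ('a', 'already', 'dark', 'fox', 'many', 'sings', 'slow', 'warm', 'with', 'writer')
Vocabulary size: 10

10


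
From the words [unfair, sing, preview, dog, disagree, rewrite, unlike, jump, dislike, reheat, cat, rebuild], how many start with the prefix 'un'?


Checking each word for prefix 'un':
  'unfair' -> YES, starts with 'un' (count: 1)
  'sing' -> no (count: 1)
  'preview' -> no (count: 1)
  'dog' -> no (count: 1)
  'disagree' -> no (count: 1)
  'rewrite' -> no (count: 1)
  'unlike' -> YES, starts with 'un' (count: 2)
  'jump' -> no (count: 2)
  'dislike' -> no (count: 2)
  'reheat' -> no (count: 2)
  'cat' -> no (count: 2)
  'rebuild' -> no (count: 2)
Total with prefix 'un': 2

2


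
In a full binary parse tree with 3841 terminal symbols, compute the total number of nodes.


Leaf nodes (terminals): 3841
Internal nodes = n - 1 = 3841 - 1 = 3840
Total = leaves + internal = 3841 + 3840 = 7681

7681


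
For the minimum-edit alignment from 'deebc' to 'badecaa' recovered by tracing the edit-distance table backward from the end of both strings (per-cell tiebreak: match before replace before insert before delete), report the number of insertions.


Edit distance = 5. Backtracking from cell (5, 7) with preference match > replace > insert > delete,
then listing the resulting alignment 'deebc' -> 'badecaa' left to right:
  Step 1: insert 'b' [insertion #1]
  Step 2: insert 'a' [insertion #2]
  Step 3: keep 'd'
  Step 4: keep 'e'
  Step 5: replace e->c
  Step 6: replace b->a
  Step 7: replace c->a
Total insertions: 2

2


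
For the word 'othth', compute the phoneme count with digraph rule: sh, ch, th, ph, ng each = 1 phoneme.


Parsing 'othth' greedily, digraphs first:
  'o' -> vowel phoneme (phonemes so far: 1)
  'th' -> digraph (1 consonant phoneme) (phonemes so far: 2)
  'th' -> digraph (1 consonant phoneme) (phonemes so far: 3)
Total phonemes: 3

3


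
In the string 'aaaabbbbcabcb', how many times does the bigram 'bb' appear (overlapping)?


Scanning 'aaaabbbbcabcb' for bigram 'bb':
  Position 0: 'aa' -> no
  Position 1: 'aa' -> no
  Position 2: 'aa' -> no
  Position 3: 'ab' -> no
  Position 4: 'bb' -> MATCH
  Position 5: 'bb' -> MATCH
  Position 6: 'bb' -> MATCH
  Position 7: 'bc' -> no
  Position 8: 'ca' -> no
  Position 9: 'ab' -> no
  Position 10: 'bc' -> no
  Position 11: 'cb' -> no
Total matches: 3

3


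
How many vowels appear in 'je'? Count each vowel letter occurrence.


Scanning each character of 'je':
  Position 1: 'j' -> consonant (running count: 0)
  Position 2: 'e' -> vowel (running count: 1)
Total vowels: 1

1


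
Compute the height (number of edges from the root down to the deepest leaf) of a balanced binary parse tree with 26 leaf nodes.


In a balanced binary tree with n leaves the deepest leaf is ceil(log2(n)) edges below the root.
log2(26) = 4.7004
ceil(4.7004) = 5
height (edges) = 5

5


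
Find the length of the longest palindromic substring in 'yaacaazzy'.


Scanning 'yaacaazzy' for palindromic substrings.
Substring at positions 1-5: 'aacaa'.
Check: reverse('aacaa') = 'aacaa' -> palindrome confirmed.
Neighbouring characters ('y' / 'z') break symmetry, so it cannot extend further.
No longer palindromic substring exists; longest length = 5

5


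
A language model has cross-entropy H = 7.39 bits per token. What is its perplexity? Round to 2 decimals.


Perplexity formula: PP = 2^H
H = 7.39
PP = 2^7.39
Decompose: 2^7.39 = 2^7 * 2^0.39
2^7 = 128, 2^0.39 ~ 1.3103934
PP ~ 128 * 1.3103934 = 167.7303552
Rounded to 2 decimals: 167.73

167.73


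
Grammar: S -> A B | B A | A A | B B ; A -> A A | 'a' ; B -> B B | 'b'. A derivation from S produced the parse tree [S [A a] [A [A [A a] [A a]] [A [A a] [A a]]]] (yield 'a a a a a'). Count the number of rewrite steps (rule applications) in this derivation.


Every bracketed nonterminal node [X ...] in the tree is produced by exactly one rule application.
Reading the tree off as a leftmost derivation:
  Step 1: S  =>  A A   (applied S -> A A)
  Step 2: A A  =>  a A   (applied A -> a)
  Step 3: a A  =>  a A A   (applied A -> A A)
  Step 4: a A A  =>  a A A A   (applied A -> A A)
  Step 5: a A A A  =>  a a A A   (applied A -> a)
  Step 6: a a A A  =>  a a a A   (applied A -> a)
  Step 7: a a a A  =>  a a a A A   (applied A -> A A)
  Step 8: a a a A A  =>  a a a a A   (applied A -> a)
  Step 9: a a a a A  =>  a a a a a   (applied A -> a)
Final yield: a a a a a
Total rewrite steps: 9

9


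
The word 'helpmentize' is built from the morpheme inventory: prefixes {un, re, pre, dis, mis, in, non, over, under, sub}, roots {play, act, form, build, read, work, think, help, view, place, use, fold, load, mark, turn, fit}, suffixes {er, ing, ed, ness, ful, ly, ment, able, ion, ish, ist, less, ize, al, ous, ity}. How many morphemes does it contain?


Segmenting 'helpmentize' against the inventory:
  'help' -> root (morpheme 1)
  'ment' -> suffix (morpheme 2)
  'ize' -> suffix (morpheme 3)
Total morphemes: 3

3


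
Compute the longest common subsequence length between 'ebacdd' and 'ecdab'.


DP table for LCS of 'ebacdd' and 'ecdab':
       e  c  d  a  b
    0  0  0  0  0  0
  e 0  1  1  1  1  1
  b 0  1  1  1  1  2
  a 0  1  1  1  2  2
  c 0  1  2  2  2  2
  d 0  1  2  3  3  3
  d 0  1  2  3  3  3
LCS: 'ecd'
LCS length = 3

3


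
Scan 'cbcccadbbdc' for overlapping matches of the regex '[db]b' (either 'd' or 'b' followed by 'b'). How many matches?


Pattern: [db]b means either 'd' or 'b' followed by 'b'.
Scanning 'cbcccadbbdc' position-by-position:
  Pos 0: window 'cb' -> no
  Pos 1: window 'bc' -> no
  Pos 2: window 'cc' -> no
  Pos 3: window 'cc' -> no
  Pos 4: window 'ca' -> no
  Pos 5: window 'ad' -> no
  Pos 6: window 'db' -> MATCH
  Pos 7: window 'bb' -> MATCH
  Pos 8: window 'bd' -> no
  Pos 9: window 'dc' -> no
  Pos 10: window 'c' -> no
Total matches: 2

2


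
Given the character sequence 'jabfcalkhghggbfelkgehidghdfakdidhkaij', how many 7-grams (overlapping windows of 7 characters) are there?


String 'jabfcalkhghggbfelkgehidghdfakdidhkaij' has length L = 37.
Number of overlapping n-grams = L - n + 1
Substituting: 37 - 7 + 1 = 31

31


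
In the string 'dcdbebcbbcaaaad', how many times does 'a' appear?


Scanning 'dcdbebcbbcaaaad' for 'a':
  Position 10: 'a' -> MATCH (count: 1)
  Position 11: 'a' -> MATCH (count: 2)
  Position 12: 'a' -> MATCH (count: 3)
  Position 13: 'a' -> MATCH (count: 4)
Total occurrences of 'a': 4

4


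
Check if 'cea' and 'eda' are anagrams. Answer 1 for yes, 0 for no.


Sort characters of 'cea': 'ace'
Sort characters of 'eda': 'ade'
Sorted forms differ -> they are NOT anagrams
Result: 0

0


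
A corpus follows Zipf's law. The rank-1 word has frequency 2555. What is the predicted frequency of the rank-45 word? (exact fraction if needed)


Zipf's law: freq(rank) = f1 / rank
f1 = 2555, rank = 45
freq = 2555 / 45
GCD(2555, 45) = 5
Simplified: 511/9

511/9


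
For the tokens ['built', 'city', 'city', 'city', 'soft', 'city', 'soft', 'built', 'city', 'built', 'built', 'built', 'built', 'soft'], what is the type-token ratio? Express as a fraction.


Tokens: 14
Unique types: ('built', 'city', 'soft') = 3
TTR = 3/14
Already in lowest terms.

3/14


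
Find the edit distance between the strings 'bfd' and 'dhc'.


Building DP table for s1='bfd' (len 3) and s2='dhc' (len 3):
       d  h  c
    0  1  2  3
  b 1  1  2  3
  f 2  2  2  3
  d 3  2  3  3
Edit distance = dp[3][3] = 3

3


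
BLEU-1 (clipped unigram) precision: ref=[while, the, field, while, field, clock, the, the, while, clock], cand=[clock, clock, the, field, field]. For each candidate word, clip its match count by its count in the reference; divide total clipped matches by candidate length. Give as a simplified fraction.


Reference word counts: {'clock': 2, 'field': 2, 'the': 3, 'while': 3}
Checking each candidate word (with clipping):
  'clock' -> in reference (ref count 2, used 1/2) -> match (matches: 1)
  'clock' -> in reference (ref count 2, used 2/2) -> match (matches: 2)
  'the' -> in reference (ref count 3, used 1/3) -> match (matches: 3)
  'field' -> in reference (ref count 2, used 1/2) -> match (matches: 4)
  'field' -> in reference (ref count 2, used 2/2) -> match (matches: 5)
Clipped matches: 5, Candidate length: 5
Precision = 5/5 = 1

1


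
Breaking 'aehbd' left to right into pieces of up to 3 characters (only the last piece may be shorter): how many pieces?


'aehbd' has 5 characters.
Chunking with max size 3:
  Chunk 1: 'aeh' (positions 0-2)
  Chunk 2: 'bd' (positions 3-4)
Total chunks: ceil(5 / 3) = 2

2


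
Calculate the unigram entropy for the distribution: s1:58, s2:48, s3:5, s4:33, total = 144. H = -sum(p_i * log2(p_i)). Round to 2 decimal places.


Computing entropy H = -sum(p_i * log2(p_i)):
  s1: p = 58/144 = 0.4028, -p*log2(p) = 0.5284
  s2: p = 48/144 = 0.3333, -p*log2(p) = 0.5283
  s3: p = 5/144 = 0.0347, -p*log2(p) = 0.1683
  s4: p = 33/144 = 0.2292, -p*log2(p) = 0.4871
H = sum of terms = 1.7121
Rounded to 2 decimals: 1.71

1.71


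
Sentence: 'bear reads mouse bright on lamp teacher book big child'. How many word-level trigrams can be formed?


Word trigrams from [10] words:
  Trigram 1: (bear reads mouse)
  Trigram 2: (reads mouse bright)
  Trigram 3: (mouse bright on)
  Trigram 4: (bright on lamp)
  Trigram 5: (on lamp teacher)
  Trigram 6: (lamp teacher book)
  Trigram 7: (teacher book big)
  Trigram 8: (book big child)
Total word trigrams: 10 - 2 = 8

8


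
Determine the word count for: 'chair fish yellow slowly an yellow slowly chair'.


Counting words by splitting on spaces:
  Word 1: 'chair'
  Word 2: 'fish'
  Word 3: 'yellow'
  Word 4: 'slowly'
  Word 5: 'an'
  Word 6: 'yellow'
  Word 7: 'slowly'
  Word 8: 'chair'
Total words: 8

8


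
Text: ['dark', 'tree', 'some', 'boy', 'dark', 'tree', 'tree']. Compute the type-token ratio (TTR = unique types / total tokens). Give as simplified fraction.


Tokens: 7
Unique types: ('boy', 'dark', 'some', 'tree') = 4
TTR = 4/7
Already in lowest terms.

4/7


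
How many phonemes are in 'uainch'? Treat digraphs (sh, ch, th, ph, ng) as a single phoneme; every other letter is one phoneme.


Parsing 'uainch' greedily, digraphs first:
  'u' -> vowel phoneme (phonemes so far: 1)
  'a' -> vowel phoneme (phonemes so far: 2)
  'i' -> vowel phoneme (phonemes so far: 3)
  'n' -> consonant phoneme (phonemes so far: 4)
  'ch' -> digraph (1 consonant phoneme) (phonemes so far: 5)
Total phonemes: 5

5


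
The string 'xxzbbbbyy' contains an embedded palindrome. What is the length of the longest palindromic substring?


Scanning 'xxzbbbbyy' for palindromic substrings.
Substring at positions 3-6: 'bbbb'.
Check: reverse('bbbb') = 'bbbb' -> palindrome confirmed.
Neighbouring characters ('z' / 'y') break symmetry, so it cannot extend further.
No longer palindromic substring exists; longest length = 4

4


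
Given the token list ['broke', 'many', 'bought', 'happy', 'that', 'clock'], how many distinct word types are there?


Listing all tokens and tracking unique types:
  Token 1: 'broke' -> NEW (unique so far: 1)
  Token 2: 'many' -> NEW (unique so far: 2)
  Token 3: 'bought' -> NEW (unique so far: 3)
  Token 4: 'happy' -> NEW (unique so far: 4)
  Token 5: 'that' -> NEW (unique so far: 5)
  Token 6: 'clock' -> NEW (unique so far: 6)
Unique types: ('bought', 'broke', 'clock', 'happy', 'many', 'that')
Vocabulary size: 6

6


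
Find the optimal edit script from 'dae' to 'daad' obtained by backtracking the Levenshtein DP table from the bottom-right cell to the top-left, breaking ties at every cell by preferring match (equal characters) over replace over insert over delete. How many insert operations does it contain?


Edit distance = 2. Backtracking from cell (3, 4) with preference match > replace > insert > delete,
then listing the resulting alignment 'dae' -> 'daad' left to right:
  Step 1: keep 'd'
  Step 2: insert 'a' [insertion #1]
  Step 3: keep 'a'
  Step 4: replace e->d
Total insertions: 1

1


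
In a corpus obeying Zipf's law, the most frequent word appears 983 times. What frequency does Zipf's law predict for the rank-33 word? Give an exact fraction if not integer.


Zipf's law: freq(rank) = f1 / rank
f1 = 983, rank = 33
freq = 983 / 33
GCD(983, 33) = 1
Simplified: 983/33

983/33


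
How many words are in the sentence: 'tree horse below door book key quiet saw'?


Counting words by splitting on spaces:
  Word 1: 'tree'
  Word 2: 'horse'
  Word 3: 'below'
  Word 4: 'door'
  Word 5: 'book'
  Word 6: 'key'
  Word 7: 'quiet'
  Word 8: 'saw'
Total words: 8

8


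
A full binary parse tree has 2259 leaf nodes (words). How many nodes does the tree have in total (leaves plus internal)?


Leaf nodes (terminals): 2259
Internal nodes = n - 1 = 2259 - 1 = 2258
Total = leaves + internal = 2259 + 2258 = 4517

4517


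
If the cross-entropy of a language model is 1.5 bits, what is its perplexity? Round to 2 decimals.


Perplexity formula: PP = 2^H
H = 1.5
PP = 2^1.5
Decompose: 2^1.5 = 2^1 * 2^0.5 = 2^1 * sqrt(2)
2^1 = 2, sqrt(2) ~ 1.4142136
PP ~ 2 * 1.4142136 = 2.8284272
Rounded to 2 decimals: 2.83

2.83


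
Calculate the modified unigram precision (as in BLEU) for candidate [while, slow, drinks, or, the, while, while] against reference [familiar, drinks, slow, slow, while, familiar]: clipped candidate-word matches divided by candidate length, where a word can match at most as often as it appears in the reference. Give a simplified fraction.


Reference word counts: {'drinks': 1, 'familiar': 2, 'slow': 2, 'while': 1}
Checking each candidate word (with clipping):
  'while' -> in reference (ref count 1, used 1/1) -> match (matches: 1)
  'slow' -> in reference (ref count 2, used 1/2) -> match (matches: 2)
  'drinks' -> in reference (ref count 1, used 1/1) -> match (matches: 3)
  'or' -> not in reference -> no match (matches: 3)
  'the' -> not in reference -> no match (matches: 3)
  'while' -> ref count 1 already used up (1/1) -> clipped, no match (matches: 3)
  'while' -> ref count 1 already used up (1/1) -> clipped, no match (matches: 3)
Clipped matches: 3, Candidate length: 7
Precision = 3/7

3/7


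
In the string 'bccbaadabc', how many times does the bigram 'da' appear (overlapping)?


Scanning 'bccbaadabc' for bigram 'da':
  Position 0: 'bc' -> no
  Position 1: 'cc' -> no
  Position 2: 'cb' -> no
  Position 3: 'ba' -> no
  Position 4: 'aa' -> no
  Position 5: 'ad' -> no
  Position 6: 'da' -> MATCH
  Position 7: 'ab' -> no
  Position 8: 'bc' -> no
Total matches: 1

1


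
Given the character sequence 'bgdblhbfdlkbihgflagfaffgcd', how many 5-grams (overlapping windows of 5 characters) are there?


String 'bgdblhbfdlkbihgflagfaffgcd' has length L = 26.
Number of overlapping n-grams = L - n + 1
Substituting: 26 - 5 + 1 = 22

22


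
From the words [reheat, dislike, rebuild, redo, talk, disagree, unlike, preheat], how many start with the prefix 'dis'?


Checking each word for prefix 'dis':
  'reheat' -> no (count: 0)
  'dislike' -> YES, starts with 'dis' (count: 1)
  'rebuild' -> no (count: 1)
  'redo' -> no (count: 1)
  'talk' -> no (count: 1)
  'disagree' -> YES, starts with 'dis' (count: 2)
  'unlike' -> no (count: 2)
  'preheat' -> no (count: 2)
Total with prefix 'dis': 2

2


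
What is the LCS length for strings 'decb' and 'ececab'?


DP table for LCS of 'decb' and 'ececab':
       e  c  e  c  a  b
    0  0  0  0  0  0  0
  d 0  0  0  0  0  0  0
  e 0  1  1  1  1  1  1
  c 0  1  2  2  2  2  2
  b 0  1  2  2  2  2  3
LCS: 'ecb'
LCS length = 3

3


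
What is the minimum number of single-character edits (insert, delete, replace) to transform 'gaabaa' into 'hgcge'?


Building DP table for s1='gaabaa' (len 6) and s2='hgcge' (len 5):
       h  g  c  g  e
    0  1  2  3  4  5
  g 1  1  1  2  3  4
  a 2  2  2  2  3  4
  a 3  3  3  3  3  4
  b 4  4  4  4  4  4
  a 5  5  5  5  5  5
  a 6  6  6  6  6  6
Edit distance = dp[6][5] = 6

6


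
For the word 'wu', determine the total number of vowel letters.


Scanning each character of 'wu':
  Position 1: 'w' -> consonant (running count: 0)
  Position 2: 'u' -> vowel (running count: 1)
Total vowels: 1

1


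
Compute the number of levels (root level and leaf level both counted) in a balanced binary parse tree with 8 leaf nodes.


In a balanced binary tree with n leaves the deepest leaf is ceil(log2(n)) edges below the root,
so counting node levels inclusive of root and leaves gives ceil(log2(n)) + 1 levels.
log2(8) = 3.0000
ceil(3.0000) = 3
levels = 3 + 1 = 4

4


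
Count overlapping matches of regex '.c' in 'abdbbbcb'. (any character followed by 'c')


Pattern: .c means any character followed by 'c'.
Scanning 'abdbbbcb' position-by-position:
  Pos 0: window 'ab' -> no
  Pos 1: window 'bd' -> no
  Pos 2: window 'db' -> no
  Pos 3: window 'bb' -> no
  Pos 4: window 'bb' -> no
  Pos 5: window 'bc' -> MATCH
  Pos 6: window 'cb' -> no
  Pos 7: window 'b' -> no
Total matches: 1

1


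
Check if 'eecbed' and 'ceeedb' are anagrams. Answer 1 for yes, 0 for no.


Sort characters of 'eecbed': 'bcdeee'
Sort characters of 'ceeedb': 'bcdeee'
Sorted forms match -> they ARE anagrams
Result: 1

1


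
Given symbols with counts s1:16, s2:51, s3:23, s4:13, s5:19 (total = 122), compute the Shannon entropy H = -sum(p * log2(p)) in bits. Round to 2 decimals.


Computing entropy H = -sum(p_i * log2(p_i)):
  s1: p = 16/122 = 0.1311, -p*log2(p) = 0.3844
  s2: p = 51/122 = 0.4180, -p*log2(p) = 0.5260
  s3: p = 23/122 = 0.1885, -p*log2(p) = 0.4538
  s4: p = 13/122 = 0.1066, -p*log2(p) = 0.3442
  s5: p = 19/122 = 0.1557, -p*log2(p) = 0.4178
H = sum of terms = 2.1262
Rounded to 2 decimals: 2.13

2.13


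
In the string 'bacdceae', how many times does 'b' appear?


Scanning 'bacdceae' for 'b':
  Position 0: 'b' -> MATCH (count: 1)
Total occurrences of 'b': 1

1


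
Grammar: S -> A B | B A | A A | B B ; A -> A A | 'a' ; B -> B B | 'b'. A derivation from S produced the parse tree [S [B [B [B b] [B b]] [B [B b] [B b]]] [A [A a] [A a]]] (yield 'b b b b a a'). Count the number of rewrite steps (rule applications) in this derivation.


Every bracketed nonterminal node [X ...] in the tree is produced by exactly one rule application.
Reading the tree off as a leftmost derivation:
  Step 1: S  =>  B A   (applied S -> B A)
  Step 2: B A  =>  B B A   (applied B -> B B)
  Step 3: B B A  =>  B B B A   (applied B -> B B)
  Step 4: B B B A  =>  b B B A   (applied B -> b)
  Step 5: b B B A  =>  b b B A   (applied B -> b)
  Step 6: b b B A  =>  b b B B A   (applied B -> B B)
  Step 7: b b B B A  =>  b b b B A   (applied B -> b)
  Step 8: b b b B A  =>  b b b b A   (applied B -> b)
  Step 9: b b b b A  =>  b b b b A A   (applied A -> A A)
  Step 10: b b b b A A  =>  b b b b a A   (applied A -> a)
  Step 11: b b b b a A  =>  b b b b a a   (applied A -> a)
Final yield: b b b b a a
Total rewrite steps: 11

11


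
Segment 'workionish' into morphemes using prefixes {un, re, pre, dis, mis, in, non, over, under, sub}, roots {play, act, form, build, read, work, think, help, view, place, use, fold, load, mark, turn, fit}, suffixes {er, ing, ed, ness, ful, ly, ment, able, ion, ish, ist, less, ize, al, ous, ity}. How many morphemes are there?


Segmenting 'workionish' against the inventory:
  'work' -> root (morpheme 1)
  'ion' -> suffix (morpheme 2)
  'ish' -> suffix (morpheme 3)
Total morphemes: 3

3


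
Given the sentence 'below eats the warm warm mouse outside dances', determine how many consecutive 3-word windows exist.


Word trigrams from [8] words:
  Trigram 1: (below eats the)
  Trigram 2: (eats the warm)
  Trigram 3: (the warm warm)
  Trigram 4: (warm warm mouse)
  Trigram 5: (warm mouse outside)
  Trigram 6: (mouse outside dances)
Total word trigrams: 8 - 2 = 6

6


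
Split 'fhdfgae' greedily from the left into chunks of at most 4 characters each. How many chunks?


'fhdfgae' has 7 characters.
Chunking with max size 4:
  Chunk 1: 'fhdf' (positions 0-3)
  Chunk 2: 'gae' (positions 4-6)
Total chunks: ceil(7 / 4) = 2

2


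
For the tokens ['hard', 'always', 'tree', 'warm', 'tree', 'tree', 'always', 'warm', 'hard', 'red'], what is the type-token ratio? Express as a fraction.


Tokens: 10
Unique types: ('always', 'hard', 'red', 'tree', 'warm') = 5
TTR = 5/10
Simplify: divide both by 5 -> 1/2
TTR = 1/2

1/2


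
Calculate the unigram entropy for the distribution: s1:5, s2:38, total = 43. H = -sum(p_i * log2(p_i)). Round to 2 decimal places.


Computing entropy H = -sum(p_i * log2(p_i)):
  s1: p = 5/43 = 0.1163, -p*log2(p) = 0.3610
  s2: p = 38/43 = 0.8837, -p*log2(p) = 0.1576
H = sum of terms = 0.5186
Rounded to 2 decimals: 0.52

0.52


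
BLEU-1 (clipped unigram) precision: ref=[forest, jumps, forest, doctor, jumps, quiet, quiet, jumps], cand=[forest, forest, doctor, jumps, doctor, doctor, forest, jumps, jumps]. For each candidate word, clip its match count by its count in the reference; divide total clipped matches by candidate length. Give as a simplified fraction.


Reference word counts: {'doctor': 1, 'forest': 2, 'jumps': 3, 'quiet': 2}
Checking each candidate word (with clipping):
  'forest' -> in reference (ref count 2, used 1/2) -> match (matches: 1)
  'forest' -> in reference (ref count 2, used 2/2) -> match (matches: 2)
  'doctor' -> in reference (ref count 1, used 1/1) -> match (matches: 3)
  'jumps' -> in reference (ref count 3, used 1/3) -> match (matches: 4)
  'doctor' -> ref count 1 already used up (1/1) -> clipped, no match (matches: 4)
  'doctor' -> ref count 1 already used up (1/1) -> clipped, no match (matches: 4)
  'forest' -> ref count 2 already used up (2/2) -> clipped, no match (matches: 4)
  'jumps' -> in reference (ref count 3, used 2/3) -> match (matches: 5)
  'jumps' -> in reference (ref count 3, used 3/3) -> match (matches: 6)
Clipped matches: 6, Candidate length: 9
Precision = 6/9 = 2/3

2/3


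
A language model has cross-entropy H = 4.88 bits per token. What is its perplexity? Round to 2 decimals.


Perplexity formula: PP = 2^H
H = 4.88
PP = 2^4.88
Decompose: 2^4.88 = 2^4 * 2^0.88
2^4 = 16, 2^0.88 ~ 1.8403753
PP ~ 16 * 1.8403753 = 29.4460048
Rounded to 2 decimals: 29.45

29.45


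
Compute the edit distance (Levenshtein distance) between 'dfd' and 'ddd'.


Building DP table for s1='dfd' (len 3) and s2='ddd' (len 3):
       d  d  d
    0  1  2  3
  d 1  0  1  2
  f 2  1  1  2
  d 3  2  1  1
Edit distance = dp[3][3] = 1

1


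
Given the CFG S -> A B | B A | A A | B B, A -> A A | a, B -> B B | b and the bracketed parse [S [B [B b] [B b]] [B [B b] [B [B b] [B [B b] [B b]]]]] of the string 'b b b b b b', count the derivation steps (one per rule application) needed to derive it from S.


Every bracketed nonterminal node [X ...] in the tree is produced by exactly one rule application.
Reading the tree off as a leftmost derivation:
  Step 1: S  =>  B B   (applied S -> B B)
  Step 2: B B  =>  B B B   (applied B -> B B)
  Step 3: B B B  =>  b B B   (applied B -> b)
  Step 4: b B B  =>  b b B   (applied B -> b)
  Step 5: b b B  =>  b b B B   (applied B -> B B)
  Step 6: b b B B  =>  b b b B   (applied B -> b)
  Step 7: b b b B  =>  b b b B B   (applied B -> B B)
  Step 8: b b b B B  =>  b b b b B   (applied B -> b)
  Step 9: b b b b B  =>  b b b b B B   (applied B -> B B)
  Step 10: b b b b B B  =>  b b b b b B   (applied B -> b)
  Step 11: b b b b b B  =>  b b b b b b   (applied B -> b)
Final yield: b b b b b b
Total rewrite steps: 11

11


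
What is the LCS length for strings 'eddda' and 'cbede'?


DP table for LCS of 'eddda' and 'cbede':
       c  b  e  d  e
    0  0  0  0  0  0
  e 0  0  0  1  1  1
  d 0  0  0  1  2  2
  d 0  0  0  1  2  2
  d 0  0  0  1  2  2
  a 0  0  0  1  2  2
LCS: 'ed'
LCS length = 2

2


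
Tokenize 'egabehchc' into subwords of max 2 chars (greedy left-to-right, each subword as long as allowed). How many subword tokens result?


'egabehchc' has 9 characters.
Chunking with max size 2:
  Chunk 1: 'eg' (positions 0-1)
  Chunk 2: 'ab' (positions 2-3)
  Chunk 3: 'eh' (positions 4-5)
  Chunk 4: 'ch' (positions 6-7)
  Chunk 5: 'c' (positions 8-8)
Total chunks: ceil(9 / 2) = 5

5


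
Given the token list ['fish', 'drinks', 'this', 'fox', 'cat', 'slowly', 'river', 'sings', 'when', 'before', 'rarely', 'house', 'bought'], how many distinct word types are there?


Listing all tokens and tracking unique types:
  Token 1: 'fish' -> NEW (unique so far: 1)
  Token 2: 'drinks' -> NEW (unique so far: 2)
  Token 3: 'this' -> NEW (unique so far: 3)
  Token 4: 'fox' -> NEW (unique so far: 4)
  Token 5: 'cat' -> NEW (unique so far: 5)
  Token 6: 'slowly' -> NEW (unique so far: 6)
  Token 7: 'river' -> NEW (unique so far: 7)
  Token 8: 'sings' -> NEW (unique so far: 8)
  Token 9: 'when' -> NEW (unique so far: 9)
  Token 10: 'before' -> NEW (unique so far: 10)
  Token 11: 'rarely' -> NEW (unique so far: 11)
  Token 12: 'house' -> NEW (unique so far: 12)
  Token 13: 'bought' -> NEW (unique so far: 13)
Unique types: ('before', 'bought', 'cat', 'drinks', 'fish', 'fox', 'house', 'rarely', 'river', 'sings', 'slowly', 'this', 'when')
Vocabulary size: 13

13


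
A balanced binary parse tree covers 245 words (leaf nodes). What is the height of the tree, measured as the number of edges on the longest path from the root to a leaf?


In a balanced binary tree with n leaves the deepest leaf is ceil(log2(n)) edges below the root.
log2(245) = 7.9366
ceil(7.9366) = 8
height (edges) = 8

8


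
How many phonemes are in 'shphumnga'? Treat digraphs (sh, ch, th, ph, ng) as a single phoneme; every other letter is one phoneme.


Parsing 'shphumnga' greedily, digraphs first:
  'sh' -> digraph (1 consonant phoneme) (phonemes so far: 1)
  'ph' -> digraph (1 consonant phoneme) (phonemes so far: 2)
  'u' -> vowel phoneme (phonemes so far: 3)
  'm' -> consonant phoneme (phonemes so far: 4)
  'ng' -> digraph (1 consonant phoneme) (phonemes so far: 5)
  'a' -> vowel phoneme (phonemes so far: 6)
Total phonemes: 6

6


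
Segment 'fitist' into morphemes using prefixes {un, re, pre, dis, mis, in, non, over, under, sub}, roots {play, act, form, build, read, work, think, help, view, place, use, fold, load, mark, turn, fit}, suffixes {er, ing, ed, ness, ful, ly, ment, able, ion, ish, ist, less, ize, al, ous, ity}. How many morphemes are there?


Segmenting 'fitist' against the inventory:
  'fit' -> root (morpheme 1)
  'ist' -> suffix (morpheme 2)
Total morphemes: 2

2


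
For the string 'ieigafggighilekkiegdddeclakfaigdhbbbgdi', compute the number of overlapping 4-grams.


String 'ieigafggighilekkiegdddeclakfaigdhbbbgdi' has length L = 39.
Number of overlapping n-grams = L - n + 1
Substituting: 39 - 4 + 1 = 36

36


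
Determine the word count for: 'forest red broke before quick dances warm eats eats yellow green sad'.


Counting words by splitting on spaces:
  Word 1: 'forest'
  Word 2: 'red'
  Word 3: 'broke'
  Word 4: 'before'
  Word 5: 'quick'
  Word 6: 'dances'
  Word 7: 'warm'
  Word 8: 'eats'
  Word 9: 'eats'
  Word 10: 'yellow'
  Word 11: 'green'
  Word 12: 'sad'
Total words: 12

12


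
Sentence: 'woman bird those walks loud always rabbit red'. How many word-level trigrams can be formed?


Word trigrams from [8] words:
  Trigram 1: (woman bird those)
  Trigram 2: (bird those walks)
  Trigram 3: (those walks loud)
  Trigram 4: (walks loud always)
  Trigram 5: (loud always rabbit)
  Trigram 6: (always rabbit red)
Total word trigrams: 8 - 2 = 6

6


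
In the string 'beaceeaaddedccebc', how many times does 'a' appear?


Scanning 'beaceeaaddedccebc' for 'a':
  Position 2: 'a' -> MATCH (count: 1)
  Position 6: 'a' -> MATCH (count: 2)
  Position 7: 'a' -> MATCH (count: 3)
Total occurrences of 'a': 3

3


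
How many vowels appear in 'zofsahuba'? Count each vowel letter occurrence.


Scanning each character of 'zofsahuba':
  Position 1: 'z' -> consonant (running count: 0)
  Position 2: 'o' -> vowel (running count: 1)
  Position 3: 'f' -> consonant (running count: 1)
  Position 4: 's' -> consonant (running count: 1)
  Position 5: 'a' -> vowel (running count: 2)
  Position 6: 'h' -> consonant (running count: 2)
  Position 7: 'u' -> vowel (running count: 3)
  Position 8: 'b' -> consonant (running count: 3)
  Position 9: 'a' -> vowel (running count: 4)
Total vowels: 4

4


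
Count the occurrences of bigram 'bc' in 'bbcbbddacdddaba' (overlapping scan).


Scanning 'bbcbbddacdddaba' for bigram 'bc':
  Position 0: 'bb' -> no
  Position 1: 'bc' -> MATCH
  Position 2: 'cb' -> no
  Position 3: 'bb' -> no
  Position 4: 'bd' -> no
  Position 5: 'dd' -> no
  Position 6: 'da' -> no
  Position 7: 'ac' -> no
  Position 8: 'cd' -> no
  Position 9: 'dd' -> no
  Position 10: 'dd' -> no
  Position 11: 'da' -> no
  Position 12: 'ab' -> no
  Position 13: 'ba' -> no
Total matches: 1

1


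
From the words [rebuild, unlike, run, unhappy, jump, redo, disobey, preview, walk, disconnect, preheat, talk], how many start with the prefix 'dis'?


Checking each word for prefix 'dis':
  'rebuild' -> no (count: 0)
  'unlike' -> no (count: 0)
  'run' -> no (count: 0)
  'unhappy' -> no (count: 0)
  'jump' -> no (count: 0)
  'redo' -> no (count: 0)
  'disobey' -> YES, starts with 'dis' (count: 1)
  'preview' -> no (count: 1)
  'walk' -> no (count: 1)
  'disconnect' -> YES, starts with 'dis' (count: 2)
  'preheat' -> no (count: 2)
  'talk' -> no (count: 2)
Total with prefix 'dis': 2

2


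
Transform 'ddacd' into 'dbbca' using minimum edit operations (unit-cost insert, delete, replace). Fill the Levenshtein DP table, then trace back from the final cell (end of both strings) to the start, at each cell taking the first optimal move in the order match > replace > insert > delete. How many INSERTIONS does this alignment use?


Edit distance = 3. Backtracking from cell (5, 5) with preference match > replace > insert > delete,
then listing the resulting alignment 'ddacd' -> 'dbbca' left to right:
  Step 1: keep 'd'
  Step 2: replace d->b
  Step 3: replace a->b
  Step 4: keep 'c'
  Step 5: replace d->a
Total insertions: 0

0


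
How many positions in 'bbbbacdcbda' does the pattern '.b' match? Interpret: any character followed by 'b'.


Pattern: .b means any character followed by 'b'.
Scanning 'bbbbacdcbda' position-by-position:
  Pos 0: window 'bb' -> MATCH
  Pos 1: window 'bb' -> MATCH
  Pos 2: window 'bb' -> MATCH
  Pos 3: window 'ba' -> no
  Pos 4: window 'ac' -> no
  Pos 5: window 'cd' -> no
  Pos 6: window 'dc' -> no
  Pos 7: window 'cb' -> MATCH
  Pos 8: window 'bd' -> no
  Pos 9: window 'da' -> no
  Pos 10: window 'a' -> no
Total matches: 4

4


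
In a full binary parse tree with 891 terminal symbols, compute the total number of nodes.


Leaf nodes (terminals): 891
Internal nodes = n - 1 = 891 - 1 = 890
Total = leaves + internal = 891 + 890 = 1781

1781


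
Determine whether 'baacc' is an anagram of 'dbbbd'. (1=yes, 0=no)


Sort characters of 'baacc': 'aabcc'
Sort characters of 'dbbbd': 'bbbdd'
Sorted forms differ -> they are NOT anagrams
Result: 0

0


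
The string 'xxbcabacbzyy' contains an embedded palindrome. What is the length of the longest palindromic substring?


Scanning 'xxbcabacbzyy' for palindromic substrings.
Substring at positions 2-8: 'bcabacb'.
Check: reverse('bcabacb') = 'bcabacb' -> palindrome confirmed.
Neighbouring characters ('x' / 'z') break symmetry, so it cannot extend further.
No longer palindromic substring exists; longest length = 7

7
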